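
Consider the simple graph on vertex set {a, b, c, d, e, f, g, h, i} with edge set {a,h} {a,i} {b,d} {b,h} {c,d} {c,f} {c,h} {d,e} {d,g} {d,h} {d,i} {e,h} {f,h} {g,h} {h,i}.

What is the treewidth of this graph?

2

A width-2 tree decomposition is:
Bags: B1 = {b, d, h}  B2 = {d, h, i}  B3 = {a, h, i}  B4 = {c, d, h}  B5 = {d, g, h}  B6 = {c, f, h}  B7 = {d, e, h}
Tree: B1–B2, B2–B3, B1–B4, B2–B5, B4–B6, B1–B7
Each bag holds 3 vertices, so the decomposition has width 2, which upper-bounds the treewidth. Conversely, {d, g, h} is a clique of size 3, and the vertices of any clique must share a bag in every tree decomposition; so some bag has ≥ 3 vertices and tw(G) ≥ 2. Hence tw(G) = 2 exactly.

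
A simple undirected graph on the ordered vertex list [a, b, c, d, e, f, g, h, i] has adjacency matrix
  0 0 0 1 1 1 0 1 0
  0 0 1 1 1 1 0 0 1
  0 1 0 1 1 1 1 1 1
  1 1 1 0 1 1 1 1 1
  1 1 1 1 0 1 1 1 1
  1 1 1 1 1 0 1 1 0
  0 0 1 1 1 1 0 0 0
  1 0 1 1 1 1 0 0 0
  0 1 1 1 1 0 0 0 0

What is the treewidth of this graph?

4

A width-4 tree decomposition is:
Bags: B1 = {b, c, d, e, f}  B2 = {b, c, d, e, i}  B3 = {c, d, e, f, h}  B4 = {c, d, e, f, g}  B5 = {a, d, e, f, h}
Tree: B1–B2, B1–B3, B1–B4, B3–B5
The largest bag has 5 vertices, giving width 4; this decomposition certifies tw(G) ≤ 4. For the lower bound, the 5 vertices {c, d, e, f, g} are pairwise adjacent, and any tree decomposition puts a clique entirely inside one bag — forcing width ≥ 4. Combining the bounds, tw(G) = 4.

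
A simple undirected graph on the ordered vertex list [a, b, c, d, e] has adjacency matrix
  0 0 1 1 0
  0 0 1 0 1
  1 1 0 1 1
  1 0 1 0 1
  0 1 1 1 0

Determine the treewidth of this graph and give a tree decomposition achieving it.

Treewidth 2.
One optimal decomposition is:
Bags: B1 = {a, c, d}  B2 = {c, d, e}  B3 = {b, c, e}
Tree: B1–B2, B2–B3

Each bag holds 3 vertices, so the decomposition has width 2, which upper-bounds the treewidth. For the lower bound, the 3 vertices {c, d, e} are pairwise adjacent, and any tree decomposition puts a clique entirely inside one bag — forcing width ≥ 2. Therefore the treewidth is 2.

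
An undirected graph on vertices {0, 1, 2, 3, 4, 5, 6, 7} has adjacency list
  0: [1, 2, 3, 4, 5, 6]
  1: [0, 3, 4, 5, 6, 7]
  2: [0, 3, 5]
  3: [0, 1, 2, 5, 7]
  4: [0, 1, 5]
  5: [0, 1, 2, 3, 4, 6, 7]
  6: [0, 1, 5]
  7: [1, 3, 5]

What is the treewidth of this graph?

3

A width-3 tree decomposition is:
Bags: B1 = {0, 1, 5, 6}  B2 = {0, 1, 3, 5}  B3 = {0, 1, 4, 5}  B4 = {1, 3, 5, 7}  B5 = {0, 2, 3, 5}
Tree: B1–B2, B1–B3, B2–B4, B2–B5
Each bag holds 4 vertices, so the decomposition has width 3, which upper-bounds the treewidth. Conversely, {0, 1, 3, 5} is a clique of size 4, and the vertices of any clique must share a bag in every tree decomposition; so some bag has ≥ 4 vertices and tw(G) ≥ 3. Combining the bounds, tw(G) = 3.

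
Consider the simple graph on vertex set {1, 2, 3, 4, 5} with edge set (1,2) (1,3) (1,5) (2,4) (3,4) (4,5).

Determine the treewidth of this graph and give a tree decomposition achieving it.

The largest bag has 3 vertices, giving width 2; this decomposition certifies tw(G) ≤ 2. Since 4–5–1–3–4 is a cycle in G, G is not acyclic. Forests are exactly the graphs of treewidth ≤ 1, so tw(G) ≥ 2. Therefore the treewidth is 2.

Treewidth 2.
One optimal decomposition is:
Bags: B1 = {1, 4, 5}  B2 = {1, 3, 4}  B3 = {1, 2, 4}
Tree: B1–B2, B2–B3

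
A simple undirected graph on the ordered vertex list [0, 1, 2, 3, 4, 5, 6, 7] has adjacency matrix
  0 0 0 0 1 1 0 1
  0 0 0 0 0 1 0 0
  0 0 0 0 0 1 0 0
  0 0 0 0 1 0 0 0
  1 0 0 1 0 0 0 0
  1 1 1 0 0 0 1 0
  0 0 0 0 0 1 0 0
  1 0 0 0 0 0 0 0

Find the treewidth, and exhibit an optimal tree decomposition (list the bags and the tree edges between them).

The largest bag has 2 vertices, giving width 1; this decomposition certifies tw(G) ≤ 1. G has an edge, so its treewidth is at least 1. Therefore the treewidth is 1.

Treewidth 1.
Bags: B1 = {0, 4}  B2 = {0, 5}  B3 = {3, 4}  B4 = {5, 6}  B5 = {1, 5}  B6 = {2, 5}  B7 = {0, 7}
Tree: B1–B2, B1–B3, B2–B4, B4–B5, B4–B6, B2–B7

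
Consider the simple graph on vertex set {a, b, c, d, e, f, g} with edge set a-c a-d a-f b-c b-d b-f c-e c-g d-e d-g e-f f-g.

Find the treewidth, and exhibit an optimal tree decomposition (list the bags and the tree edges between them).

Treewidth 3.
One such decomposition:
Bags: B1 = {b, c, d, f}  B2 = {a, c, d, f}  B3 = {c, d, e, f}  B4 = {c, d, f, g}
Tree: B1–B2, B2–B3, B3–B4

The largest bag has 4 vertices, giving width 3; this decomposition certifies tw(G) ≤ 3. For the lower bound: the 4 vertex sets {b,c}, {a,d}, {f}, {e} are disjoint, each induces a connected subgraph, and every pair is joined by at least one edge of G. Contracting each set to a single vertex therefore yields K_{4} as a minor, and since treewidth is minor-monotone, tw(G) ≥ tw(K_{4}) = 3. Combining the bounds, tw(G) = 3.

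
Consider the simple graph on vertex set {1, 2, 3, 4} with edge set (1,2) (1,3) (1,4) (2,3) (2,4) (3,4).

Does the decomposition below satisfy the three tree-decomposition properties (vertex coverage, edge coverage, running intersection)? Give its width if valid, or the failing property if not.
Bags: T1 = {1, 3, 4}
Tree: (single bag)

A tree decomposition must satisfy three properties: every vertex lies in some bag; for every edge, both endpoints lie together in some bag; and for every vertex, the bags containing it form a connected subtree. Here vertex 2 appears in no bag, so the decomposition is invalid.

No — vertex 2 appears in no bag.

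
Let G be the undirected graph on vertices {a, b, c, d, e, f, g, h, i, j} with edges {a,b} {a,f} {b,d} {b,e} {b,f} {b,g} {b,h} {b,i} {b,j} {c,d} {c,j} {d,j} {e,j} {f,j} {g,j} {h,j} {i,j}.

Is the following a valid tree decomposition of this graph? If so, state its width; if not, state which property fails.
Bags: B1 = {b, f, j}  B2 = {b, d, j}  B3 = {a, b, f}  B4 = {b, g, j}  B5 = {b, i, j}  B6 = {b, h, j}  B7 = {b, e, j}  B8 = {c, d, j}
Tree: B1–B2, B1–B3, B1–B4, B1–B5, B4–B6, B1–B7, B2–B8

Vertex coverage: the bags together contain {a, b, c, d, e, f, g, h, i, j}, the full vertex set. Edge coverage: each edge of G has both endpoints in at least one bag. Running intersection: for every vertex, the bags containing it form a connected subtree. All three properties hold, so this is a valid tree decomposition of width max|bag| − 1 = 2, and hence tw(G) ≤ 2.

Yes; width 2.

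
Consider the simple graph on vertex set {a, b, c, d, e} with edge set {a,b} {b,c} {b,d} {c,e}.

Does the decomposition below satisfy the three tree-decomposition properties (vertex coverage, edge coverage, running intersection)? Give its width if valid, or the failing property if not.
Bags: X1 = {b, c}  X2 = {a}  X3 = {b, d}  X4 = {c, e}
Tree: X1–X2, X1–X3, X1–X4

A tree decomposition must satisfy three properties: every vertex lies in some bag; for every edge, both endpoints lie together in some bag; and for every vertex, the bags containing it form a connected subtree. Here edge (b,a) lies in no bag, so the decomposition is invalid.

No — edge (b,a) lies in no bag.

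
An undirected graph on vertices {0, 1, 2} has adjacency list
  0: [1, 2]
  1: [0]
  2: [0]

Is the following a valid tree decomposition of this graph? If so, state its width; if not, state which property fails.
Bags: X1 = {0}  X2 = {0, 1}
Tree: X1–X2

A tree decomposition must satisfy three properties: every vertex lies in some bag; for every edge, both endpoints lie together in some bag; and for every vertex, the bags containing it form a connected subtree. Here vertex 2 appears in no bag, so the decomposition is invalid.

No — vertex 2 appears in no bag.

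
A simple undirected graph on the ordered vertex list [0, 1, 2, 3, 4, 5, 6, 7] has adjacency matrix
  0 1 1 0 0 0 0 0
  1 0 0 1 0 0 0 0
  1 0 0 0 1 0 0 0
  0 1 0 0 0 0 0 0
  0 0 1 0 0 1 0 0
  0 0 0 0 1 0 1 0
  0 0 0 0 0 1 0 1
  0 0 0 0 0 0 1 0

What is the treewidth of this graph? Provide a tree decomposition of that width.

Treewidth 1.
One optimal decomposition is:
Bags: B1 = {1, 3}  B2 = {0, 1}  B3 = {0, 2}  B4 = {2, 4}  B5 = {4, 5}  B6 = {5, 6}  B7 = {6, 7}
Tree: B1–B2, B2–B3, B3–B4, B4–B5, B5–B6, B6–B7

Each bag holds 2 vertices, so the decomposition has width 1, which upper-bounds the treewidth. G has an edge, so its treewidth is at least 1. Combining the bounds, tw(G) = 1.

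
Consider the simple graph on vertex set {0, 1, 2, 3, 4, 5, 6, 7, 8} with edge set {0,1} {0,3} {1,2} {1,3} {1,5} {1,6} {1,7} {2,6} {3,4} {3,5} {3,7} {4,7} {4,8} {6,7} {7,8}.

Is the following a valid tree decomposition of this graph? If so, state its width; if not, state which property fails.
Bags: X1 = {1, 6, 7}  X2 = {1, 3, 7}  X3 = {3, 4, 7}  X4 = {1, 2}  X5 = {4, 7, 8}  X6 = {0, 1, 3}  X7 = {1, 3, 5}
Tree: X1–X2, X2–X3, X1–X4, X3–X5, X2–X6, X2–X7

No — edge (6,2) lies in no bag.

A tree decomposition must satisfy three properties: every vertex lies in some bag; for every edge, both endpoints lie together in some bag; and for every vertex, the bags containing it form a connected subtree. Here edge (6,2) lies in no bag, so the decomposition is invalid.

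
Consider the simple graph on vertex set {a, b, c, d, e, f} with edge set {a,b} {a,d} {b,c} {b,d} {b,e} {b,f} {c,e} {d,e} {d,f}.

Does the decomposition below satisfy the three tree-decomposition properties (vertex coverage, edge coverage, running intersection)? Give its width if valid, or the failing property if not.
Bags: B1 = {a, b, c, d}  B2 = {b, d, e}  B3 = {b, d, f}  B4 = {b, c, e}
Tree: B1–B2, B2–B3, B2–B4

No — bags containing vertex c are not connected in the tree.

A tree decomposition must satisfy three properties: every vertex lies in some bag; for every edge, both endpoints lie together in some bag; and for every vertex, the bags containing it form a connected subtree. Here bags containing vertex c are not connected in the tree, so the decomposition is invalid.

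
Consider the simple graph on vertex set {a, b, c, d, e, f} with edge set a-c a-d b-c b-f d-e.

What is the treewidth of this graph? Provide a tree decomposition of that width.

Each bag holds 2 vertices, so the decomposition has width 1, which upper-bounds the treewidth. G has an edge, so its treewidth is at least 1. Combining the bounds, tw(G) = 1.

Treewidth 1.
One such decomposition:
Bags: B1 = {b, f}  B2 = {b, c}  B3 = {a, c}  B4 = {a, d}  B5 = {d, e}
Tree: B1–B2, B2–B3, B3–B4, B4–B5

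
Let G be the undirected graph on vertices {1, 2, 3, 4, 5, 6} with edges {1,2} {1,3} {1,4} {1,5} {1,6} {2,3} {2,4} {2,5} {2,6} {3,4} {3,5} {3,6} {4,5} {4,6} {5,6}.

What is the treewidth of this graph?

5

A width-5 tree decomposition is:
Bags: B1 = {1, 2, 3, 4, 5, 6}
Tree: (single bag)
With just one bag of size 6, the width is 6 − 1 = 5, so tw(G) ≤ 5. For the lower bound, the 6 vertices {1, 2, 3, 4, 5, 6} are pairwise adjacent, and any tree decomposition puts a clique entirely inside one bag — forcing width ≥ 5. The upper and lower bounds meet at 5, so that is the treewidth.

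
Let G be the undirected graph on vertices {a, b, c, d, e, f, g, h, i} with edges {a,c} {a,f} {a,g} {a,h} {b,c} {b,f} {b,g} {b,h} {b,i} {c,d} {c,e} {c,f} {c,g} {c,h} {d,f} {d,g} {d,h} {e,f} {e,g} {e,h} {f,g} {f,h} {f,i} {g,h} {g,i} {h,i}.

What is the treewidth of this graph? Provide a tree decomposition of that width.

Treewidth 4.
One optimal decomposition is:
Bags: B1 = {b, c, f, g, h}  B2 = {a, c, f, g, h}  B3 = {b, f, g, h, i}  B4 = {c, e, f, g, h}  B5 = {c, d, f, g, h}
Tree: B1–B2, B1–B3, B2–B4, B4–B5

The largest bag has 5 vertices, giving width 4; this decomposition certifies tw(G) ≤ 4. For the lower bound, the 5 vertices {c, d, f, g, h} are pairwise adjacent, and any tree decomposition puts a clique entirely inside one bag — forcing width ≥ 4. Therefore the treewidth is 4.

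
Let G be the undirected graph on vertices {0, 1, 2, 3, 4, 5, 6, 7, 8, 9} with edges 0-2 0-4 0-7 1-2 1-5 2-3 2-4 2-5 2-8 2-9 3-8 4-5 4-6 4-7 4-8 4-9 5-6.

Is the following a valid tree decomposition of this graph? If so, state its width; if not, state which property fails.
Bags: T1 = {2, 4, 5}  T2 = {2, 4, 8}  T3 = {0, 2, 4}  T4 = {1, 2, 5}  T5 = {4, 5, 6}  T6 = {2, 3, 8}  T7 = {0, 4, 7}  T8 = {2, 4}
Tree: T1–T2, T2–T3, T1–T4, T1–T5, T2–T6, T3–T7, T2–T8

No — vertex 9 appears in no bag.

A tree decomposition must satisfy three properties: every vertex lies in some bag; for every edge, both endpoints lie together in some bag; and for every vertex, the bags containing it form a connected subtree. Here vertex 9 appears in no bag, so the decomposition is invalid.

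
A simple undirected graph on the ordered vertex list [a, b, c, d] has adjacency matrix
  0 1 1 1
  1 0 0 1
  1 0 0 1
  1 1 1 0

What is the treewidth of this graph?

A width-2 tree decomposition is:
Bags: B1 = {a, b, d}  B2 = {a, c, d}
Tree: B1–B2
The largest bag has 3 vertices, giving width 2; this decomposition certifies tw(G) ≤ 2. On the other hand G contains the 3-clique {a, c, d}. A clique must lie in a single bag of any decomposition, so no decomposition can have width below 2. Hence tw(G) = 2 exactly.

2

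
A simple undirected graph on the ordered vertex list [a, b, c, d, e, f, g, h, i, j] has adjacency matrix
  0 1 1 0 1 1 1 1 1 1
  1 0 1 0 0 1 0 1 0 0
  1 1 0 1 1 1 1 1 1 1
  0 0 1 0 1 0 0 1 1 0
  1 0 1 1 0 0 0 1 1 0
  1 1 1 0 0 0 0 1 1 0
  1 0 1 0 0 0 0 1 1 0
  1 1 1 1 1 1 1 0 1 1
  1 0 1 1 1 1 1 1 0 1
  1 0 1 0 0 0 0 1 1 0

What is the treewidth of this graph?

A width-4 tree decomposition is:
Bags: B1 = {a, b, c, f, h}  B2 = {a, c, f, h, i}  B3 = {a, c, g, h, i}  B4 = {a, c, h, i, j}  B5 = {a, c, e, h, i}  B6 = {c, d, e, h, i}
Tree: B1–B2, B2–B3, B3–B4, B3–B5, B5–B6
Every bag has size at most 5, so the width is 5 − 1 = 4 and tw(G) ≤ 4. Conversely, {a, b, c, f, h} is a clique of size 5, and the vertices of any clique must share a bag in every tree decomposition; so some bag has ≥ 5 vertices and tw(G) ≥ 4. Therefore the treewidth is 4.

4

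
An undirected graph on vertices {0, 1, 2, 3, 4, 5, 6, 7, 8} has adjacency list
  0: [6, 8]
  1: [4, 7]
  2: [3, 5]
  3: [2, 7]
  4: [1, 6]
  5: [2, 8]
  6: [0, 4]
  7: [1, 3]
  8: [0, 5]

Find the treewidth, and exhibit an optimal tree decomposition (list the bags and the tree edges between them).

The largest bag has 3 vertices, giving width 2; this decomposition certifies tw(G) ≤ 2. For the lower bound, G contains the cycle 2–3–7–1–4–6–0–8–5–2, so G is not a forest; only forests have treewidth ≤ 1, hence tw(G) ≥ 2. Therefore the treewidth is 2.

Treewidth 2.
One such decomposition:
Bags: B1 = {2, 3, 7}  B2 = {1, 2, 7}  B3 = {1, 2, 4}  B4 = {2, 4, 6}  B5 = {0, 2, 6}  B6 = {0, 2, 8}  B7 = {2, 5, 8}
Tree: B1–B2, B2–B3, B3–B4, B4–B5, B5–B6, B6–B7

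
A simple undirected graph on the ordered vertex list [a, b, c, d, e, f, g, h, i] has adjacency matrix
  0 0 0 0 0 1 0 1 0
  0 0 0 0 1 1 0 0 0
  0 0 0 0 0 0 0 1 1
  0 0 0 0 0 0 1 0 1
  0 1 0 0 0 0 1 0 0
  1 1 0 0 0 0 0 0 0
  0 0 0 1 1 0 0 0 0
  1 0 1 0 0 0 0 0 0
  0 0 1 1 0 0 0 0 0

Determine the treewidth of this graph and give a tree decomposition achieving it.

Treewidth 2.
Bags: B1 = {a, c, h}  B2 = {a, c, i}  B3 = {a, d, i}  B4 = {a, d, g}  B5 = {a, e, g}  B6 = {a, b, e}  B7 = {a, b, f}
Tree: B1–B2, B2–B3, B3–B4, B4–B5, B5–B6, B6–B7

Each bag holds 3 vertices, so the decomposition has width 2, which upper-bounds the treewidth. For the lower bound, G contains the cycle a–h–c–i–d–g–e–b–f–a, so G is not a forest; only forests have treewidth ≤ 1, hence tw(G) ≥ 2. Combining the bounds, tw(G) = 2.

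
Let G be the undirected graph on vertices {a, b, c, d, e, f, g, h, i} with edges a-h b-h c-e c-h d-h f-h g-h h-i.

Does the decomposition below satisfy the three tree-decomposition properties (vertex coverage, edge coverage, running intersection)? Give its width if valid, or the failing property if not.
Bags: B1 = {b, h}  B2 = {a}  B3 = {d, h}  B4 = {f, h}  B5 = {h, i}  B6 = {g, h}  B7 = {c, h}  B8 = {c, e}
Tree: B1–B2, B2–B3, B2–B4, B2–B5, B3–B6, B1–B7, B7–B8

A tree decomposition must satisfy three properties: every vertex lies in some bag; for every edge, both endpoints lie together in some bag; and for every vertex, the bags containing it form a connected subtree. Here edge (h,a) lies in no bag, so the decomposition is invalid.

No — edge (h,a) lies in no bag.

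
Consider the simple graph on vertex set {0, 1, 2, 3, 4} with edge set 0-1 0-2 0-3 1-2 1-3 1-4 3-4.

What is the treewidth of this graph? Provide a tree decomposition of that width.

The largest bag has 3 vertices, giving width 2; this decomposition certifies tw(G) ≤ 2. Conversely, {0, 1, 2} is a clique of size 3, and the vertices of any clique must share a bag in every tree decomposition; so some bag has ≥ 3 vertices and tw(G) ≥ 2. The upper and lower bounds meet at 2, so that is the treewidth.

Treewidth 2.
Bags: B1 = {0, 1, 3}  B2 = {1, 3, 4}  B3 = {0, 1, 2}
Tree: B1–B2, B1–B3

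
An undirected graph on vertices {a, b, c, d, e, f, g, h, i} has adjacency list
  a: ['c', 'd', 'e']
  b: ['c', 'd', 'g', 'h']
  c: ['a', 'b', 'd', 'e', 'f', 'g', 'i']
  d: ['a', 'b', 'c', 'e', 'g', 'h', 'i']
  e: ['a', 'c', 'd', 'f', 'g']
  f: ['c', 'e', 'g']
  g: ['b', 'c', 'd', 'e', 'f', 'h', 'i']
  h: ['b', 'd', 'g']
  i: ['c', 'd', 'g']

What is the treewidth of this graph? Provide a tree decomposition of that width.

Treewidth 3.
Bags: B1 = {c, e, f, g}  B2 = {c, d, e, g}  B3 = {b, c, d, g}  B4 = {b, d, g, h}  B5 = {c, d, g, i}  B6 = {a, c, d, e}
Tree: B1–B2, B2–B3, B3–B4, B3–B5, B2–B6

The largest bag has 4 vertices, giving width 3; this decomposition certifies tw(G) ≤ 3. Conversely, {b, d, g, h} is a clique of size 4, and the vertices of any clique must share a bag in every tree decomposition; so some bag has ≥ 4 vertices and tw(G) ≥ 3. Hence tw(G) = 3 exactly.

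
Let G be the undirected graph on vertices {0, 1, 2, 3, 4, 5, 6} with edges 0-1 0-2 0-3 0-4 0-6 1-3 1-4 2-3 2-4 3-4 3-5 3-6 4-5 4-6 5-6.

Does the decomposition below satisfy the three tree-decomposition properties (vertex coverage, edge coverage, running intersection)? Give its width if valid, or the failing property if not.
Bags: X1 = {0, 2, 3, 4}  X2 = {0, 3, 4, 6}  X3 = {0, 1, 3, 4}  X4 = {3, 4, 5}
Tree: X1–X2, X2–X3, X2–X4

No — edge (6,5) lies in no bag.

A tree decomposition must satisfy three properties: every vertex lies in some bag; for every edge, both endpoints lie together in some bag; and for every vertex, the bags containing it form a connected subtree. Here edge (6,5) lies in no bag, so the decomposition is invalid.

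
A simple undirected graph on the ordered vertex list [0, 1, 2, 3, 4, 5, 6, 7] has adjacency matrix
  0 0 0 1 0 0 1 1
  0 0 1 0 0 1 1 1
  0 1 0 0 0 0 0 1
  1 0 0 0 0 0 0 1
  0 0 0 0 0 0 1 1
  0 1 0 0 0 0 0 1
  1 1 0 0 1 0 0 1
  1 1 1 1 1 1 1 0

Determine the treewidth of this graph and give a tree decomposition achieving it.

Each bag holds 3 vertices, so the decomposition has width 2, which upper-bounds the treewidth. For the lower bound, the 3 vertices {0, 3, 7} are pairwise adjacent, and any tree decomposition puts a clique entirely inside one bag — forcing width ≥ 2. Therefore the treewidth is 2.

Treewidth 2.
One such decomposition:
Bags: B1 = {4, 6, 7}  B2 = {0, 6, 7}  B3 = {1, 6, 7}  B4 = {1, 5, 7}  B5 = {1, 2, 7}  B6 = {0, 3, 7}
Tree: B1–B2, B1–B3, B3–B4, B4–B5, B2–B6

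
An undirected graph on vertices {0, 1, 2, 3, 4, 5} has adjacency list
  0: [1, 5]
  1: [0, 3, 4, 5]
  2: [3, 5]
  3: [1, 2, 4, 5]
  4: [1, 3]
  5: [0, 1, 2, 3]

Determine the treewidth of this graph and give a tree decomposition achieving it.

Each bag holds 3 vertices, so the decomposition has width 2, which upper-bounds the treewidth. On the other hand G contains the 3-clique {0, 1, 5}. A clique must lie in a single bag of any decomposition, so no decomposition can have width below 2. Hence tw(G) = 2 exactly.

Treewidth 2.
One optimal decomposition is:
Bags: B1 = {1, 3, 5}  B2 = {2, 3, 5}  B3 = {1, 3, 4}  B4 = {0, 1, 5}
Tree: B1–B2, B1–B3, B1–B4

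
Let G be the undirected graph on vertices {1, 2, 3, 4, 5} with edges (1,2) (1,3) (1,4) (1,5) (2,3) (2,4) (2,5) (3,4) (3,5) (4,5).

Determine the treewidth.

A width-4 tree decomposition is:
Bags: B1 = {1, 2, 3, 4, 5}
Tree: (single bag)
With just one bag of size 5, the width is 5 − 1 = 4, so tw(G) ≤ 4. On the other hand G contains the 5-clique {1, 2, 3, 4, 5}. A clique must lie in a single bag of any decomposition, so no decomposition can have width below 4. Combining the bounds, tw(G) = 4.

4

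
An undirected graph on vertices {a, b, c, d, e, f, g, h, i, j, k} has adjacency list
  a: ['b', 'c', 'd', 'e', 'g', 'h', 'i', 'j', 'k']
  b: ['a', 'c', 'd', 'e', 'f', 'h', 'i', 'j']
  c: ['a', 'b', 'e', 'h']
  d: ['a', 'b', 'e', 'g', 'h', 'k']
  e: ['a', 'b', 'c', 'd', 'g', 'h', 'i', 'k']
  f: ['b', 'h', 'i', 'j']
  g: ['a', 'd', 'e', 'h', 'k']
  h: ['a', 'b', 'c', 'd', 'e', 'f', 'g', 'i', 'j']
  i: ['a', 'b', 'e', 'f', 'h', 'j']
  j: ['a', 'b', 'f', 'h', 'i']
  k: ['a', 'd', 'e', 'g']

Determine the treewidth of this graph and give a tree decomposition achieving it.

Treewidth 4.
One optimal decomposition is:
Bags: B1 = {a, b, e, h, i}  B2 = {a, b, d, e, h}  B3 = {a, d, e, g, h}  B4 = {a, b, h, i, j}  B5 = {a, d, e, g, k}  B6 = {b, f, h, i, j}  B7 = {a, b, c, e, h}
Tree: B1–B2, B2–B3, B1–B4, B3–B5, B4–B6, B1–B7

The largest bag has 5 vertices, giving width 4; this decomposition certifies tw(G) ≤ 4. For the lower bound, the 5 vertices {a, d, e, g, h} are pairwise adjacent, and any tree decomposition puts a clique entirely inside one bag — forcing width ≥ 4. Hence tw(G) = 4 exactly.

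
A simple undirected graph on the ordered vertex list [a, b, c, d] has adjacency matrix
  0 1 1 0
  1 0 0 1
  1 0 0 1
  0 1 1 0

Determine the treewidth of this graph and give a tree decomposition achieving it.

Each bag holds 3 vertices, so the decomposition has width 2, which upper-bounds the treewidth. For the lower bound, G contains the cycle a–b–d–c–a, so G is not a forest; only forests have treewidth ≤ 1, hence tw(G) ≥ 2. Therefore the treewidth is 2.

Treewidth 2.
One such decomposition:
Bags: B1 = {a, b, d}  B2 = {a, c, d}
Tree: B1–B2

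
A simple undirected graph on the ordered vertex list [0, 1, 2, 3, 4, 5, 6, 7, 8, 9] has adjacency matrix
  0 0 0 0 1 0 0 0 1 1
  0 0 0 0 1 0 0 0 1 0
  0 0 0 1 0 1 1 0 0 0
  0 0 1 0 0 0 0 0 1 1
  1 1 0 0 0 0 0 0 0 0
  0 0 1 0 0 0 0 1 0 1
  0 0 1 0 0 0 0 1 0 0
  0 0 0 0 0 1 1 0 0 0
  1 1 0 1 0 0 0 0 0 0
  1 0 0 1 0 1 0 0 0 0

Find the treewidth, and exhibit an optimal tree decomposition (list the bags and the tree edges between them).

Each bag holds 3 vertices, so the decomposition has width 2, which upper-bounds the treewidth. For the lower bound, G contains the cycle 6–7–5–2–6, so G is not a forest; only forests have treewidth ≤ 1, hence tw(G) ≥ 2. Therefore the treewidth is 2.

Treewidth 2.
Bags: B1 = {2, 6, 7}  B2 = {2, 5, 7}  B3 = {2, 3, 5}  B4 = {3, 5, 9}  B5 = {3, 8, 9}  B6 = {0, 8, 9}  B7 = {0, 1, 8}  B8 = {0, 1, 4}
Tree: B1–B2, B2–B3, B3–B4, B4–B5, B5–B6, B6–B7, B7–B8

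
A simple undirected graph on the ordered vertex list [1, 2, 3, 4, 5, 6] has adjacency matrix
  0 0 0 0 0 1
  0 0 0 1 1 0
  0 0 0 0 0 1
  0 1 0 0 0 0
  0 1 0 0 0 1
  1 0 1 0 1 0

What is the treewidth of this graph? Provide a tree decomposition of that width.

Treewidth 1.
One such decomposition:
Bags: B1 = {5, 6}  B2 = {3, 6}  B3 = {1, 6}  B4 = {2, 5}  B5 = {2, 4}
Tree: B1–B2, B2–B3, B1–B4, B4–B5

The largest bag has 2 vertices, giving width 1; this decomposition certifies tw(G) ≤ 1. Since G has at least one edge (e.g. 5–6), it is not an edgeless graph, so tw(G) ≥ 1. Hence tw(G) = 1 exactly.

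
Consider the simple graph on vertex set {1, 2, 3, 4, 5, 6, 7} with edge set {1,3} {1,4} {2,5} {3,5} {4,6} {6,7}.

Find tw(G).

A width-1 tree decomposition is:
Bags: B1 = {2, 5}  B2 = {3, 5}  B3 = {1, 3}  B4 = {1, 4}  B5 = {4, 6}  B6 = {6, 7}
Tree: B1–B2, B2–B3, B3–B4, B4–B5, B5–B6
Each bag holds 2 vertices, so the decomposition has width 1, which upper-bounds the treewidth. Since G has at least one edge (e.g. 2–5), it is not an edgeless graph, so tw(G) ≥ 1. The upper and lower bounds meet at 1, so that is the treewidth.

1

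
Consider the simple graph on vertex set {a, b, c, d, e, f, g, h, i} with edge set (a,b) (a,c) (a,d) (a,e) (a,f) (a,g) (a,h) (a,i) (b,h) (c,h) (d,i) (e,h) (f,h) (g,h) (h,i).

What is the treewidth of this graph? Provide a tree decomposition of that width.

Each bag holds 3 vertices, so the decomposition has width 2, which upper-bounds the treewidth. For the lower bound, the 3 vertices {a, d, i} are pairwise adjacent, and any tree decomposition puts a clique entirely inside one bag — forcing width ≥ 2. Therefore the treewidth is 2.

Treewidth 2.
One optimal decomposition is:
Bags: B1 = {a, b, h}  B2 = {a, e, h}  B3 = {a, c, h}  B4 = {a, f, h}  B5 = {a, h, i}  B6 = {a, d, i}  B7 = {a, g, h}
Tree: B1–B2, B1–B3, B3–B4, B3–B5, B5–B6, B5–B7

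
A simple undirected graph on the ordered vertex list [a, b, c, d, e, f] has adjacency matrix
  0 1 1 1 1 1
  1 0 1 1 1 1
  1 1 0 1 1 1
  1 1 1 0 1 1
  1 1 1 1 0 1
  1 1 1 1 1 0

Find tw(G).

A width-5 tree decomposition is:
Bags: B1 = {a, b, c, d, e, f}
Tree: (single bag)
A single bag containing all 6 vertices is trivially a valid decomposition of width 5. On the other hand G contains the 6-clique {a, b, c, d, e, f}. A clique must lie in a single bag of any decomposition, so no decomposition can have width below 5. Therefore the treewidth is 5.

5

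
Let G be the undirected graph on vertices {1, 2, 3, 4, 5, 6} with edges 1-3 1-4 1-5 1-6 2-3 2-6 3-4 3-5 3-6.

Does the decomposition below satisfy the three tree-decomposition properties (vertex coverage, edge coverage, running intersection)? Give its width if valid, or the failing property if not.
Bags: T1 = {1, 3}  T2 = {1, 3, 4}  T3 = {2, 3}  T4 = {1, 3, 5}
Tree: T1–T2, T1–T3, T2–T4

A tree decomposition must satisfy three properties: every vertex lies in some bag; for every edge, both endpoints lie together in some bag; and for every vertex, the bags containing it form a connected subtree. Here vertex 6 appears in no bag, so the decomposition is invalid.

No — vertex 6 appears in no bag.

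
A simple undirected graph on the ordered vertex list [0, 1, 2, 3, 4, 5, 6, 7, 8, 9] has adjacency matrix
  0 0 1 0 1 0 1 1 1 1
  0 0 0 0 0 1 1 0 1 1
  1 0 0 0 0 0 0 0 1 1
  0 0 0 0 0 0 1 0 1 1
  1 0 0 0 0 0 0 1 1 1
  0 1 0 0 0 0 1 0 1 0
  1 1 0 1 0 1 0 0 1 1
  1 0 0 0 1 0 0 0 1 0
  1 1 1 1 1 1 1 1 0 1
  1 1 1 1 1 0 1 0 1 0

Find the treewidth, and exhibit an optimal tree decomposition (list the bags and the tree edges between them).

Every bag has size at most 4, so the width is 4 − 1 = 3 and tw(G) ≤ 3. Conversely, {0, 2, 8, 9} is a clique of size 4, and the vertices of any clique must share a bag in every tree decomposition; so some bag has ≥ 4 vertices and tw(G) ≥ 3. Combining the bounds, tw(G) = 3.

Treewidth 3.
One optimal decomposition is:
Bags: B1 = {0, 6, 8, 9}  B2 = {1, 6, 8, 9}  B3 = {1, 5, 6, 8}  B4 = {0, 4, 8, 9}  B5 = {3, 6, 8, 9}  B6 = {0, 2, 8, 9}  B7 = {0, 4, 7, 8}
Tree: B1–B2, B2–B3, B1–B4, B2–B5, B1–B6, B4–B7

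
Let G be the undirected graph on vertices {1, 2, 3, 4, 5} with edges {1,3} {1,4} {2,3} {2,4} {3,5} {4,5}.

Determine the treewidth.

A width-2 tree decomposition is:
Bags: B1 = {1, 3, 4}  B2 = {2, 3, 4}  B3 = {3, 4, 5}
Tree: B1–B2, B2–B3
Each bag holds 3 vertices, so the decomposition has width 2, which upper-bounds the treewidth. Since 4–1–3–2–4 is a cycle in G, G is not acyclic. Forests are exactly the graphs of treewidth ≤ 1, so tw(G) ≥ 2. Therefore the treewidth is 2.

2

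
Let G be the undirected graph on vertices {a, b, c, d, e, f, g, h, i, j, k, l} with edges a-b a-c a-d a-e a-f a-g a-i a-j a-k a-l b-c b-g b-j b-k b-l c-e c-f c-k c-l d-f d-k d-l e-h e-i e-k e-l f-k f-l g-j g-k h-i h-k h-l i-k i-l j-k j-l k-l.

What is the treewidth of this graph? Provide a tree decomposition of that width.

Treewidth 4.
Bags: B1 = {a, b, c, k, l}  B2 = {a, c, f, k, l}  B3 = {a, c, e, k, l}  B4 = {a, b, j, k, l}  B5 = {a, d, f, k, l}  B6 = {a, b, g, j, k}  B7 = {a, e, i, k, l}  B8 = {e, h, i, k, l}
Tree: B1–B2, B2–B3, B1–B4, B2–B5, B4–B6, B3–B7, B7–B8

Every bag has size at most 5, so the width is 5 − 1 = 4 and tw(G) ≤ 4. Conversely, {e, h, i, k, l} is a clique of size 5, and the vertices of any clique must share a bag in every tree decomposition; so some bag has ≥ 5 vertices and tw(G) ≥ 4. The upper and lower bounds meet at 4, so that is the treewidth.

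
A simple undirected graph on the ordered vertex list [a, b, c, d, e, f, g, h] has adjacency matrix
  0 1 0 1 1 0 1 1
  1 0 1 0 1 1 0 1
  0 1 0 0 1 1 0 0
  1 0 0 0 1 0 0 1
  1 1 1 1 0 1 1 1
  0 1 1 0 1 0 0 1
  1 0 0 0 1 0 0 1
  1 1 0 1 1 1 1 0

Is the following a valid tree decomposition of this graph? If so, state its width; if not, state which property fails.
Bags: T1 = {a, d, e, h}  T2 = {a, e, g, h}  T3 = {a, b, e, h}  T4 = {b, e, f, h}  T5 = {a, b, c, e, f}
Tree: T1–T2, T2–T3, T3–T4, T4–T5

A tree decomposition must satisfy three properties: every vertex lies in some bag; for every edge, both endpoints lie together in some bag; and for every vertex, the bags containing it form a connected subtree. Here bags containing vertex a are not connected in the tree, so the decomposition is invalid.

No — bags containing vertex a are not connected in the tree.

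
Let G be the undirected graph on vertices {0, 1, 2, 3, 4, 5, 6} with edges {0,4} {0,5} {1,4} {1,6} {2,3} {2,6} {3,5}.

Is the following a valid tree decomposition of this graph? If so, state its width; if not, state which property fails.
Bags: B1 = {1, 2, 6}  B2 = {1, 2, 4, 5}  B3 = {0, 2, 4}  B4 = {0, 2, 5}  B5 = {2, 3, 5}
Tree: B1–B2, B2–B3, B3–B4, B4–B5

No — bags containing vertex 5 are not connected in the tree.

A tree decomposition must satisfy three properties: every vertex lies in some bag; for every edge, both endpoints lie together in some bag; and for every vertex, the bags containing it form a connected subtree. Here bags containing vertex 5 are not connected in the tree, so the decomposition is invalid.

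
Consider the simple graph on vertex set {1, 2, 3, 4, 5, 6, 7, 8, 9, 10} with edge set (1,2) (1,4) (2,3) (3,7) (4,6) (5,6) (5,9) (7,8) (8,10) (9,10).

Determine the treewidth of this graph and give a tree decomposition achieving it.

Treewidth 2.
Bags: B1 = {5, 9, 10}  B2 = {5, 6, 10}  B3 = {4, 6, 10}  B4 = {1, 4, 10}  B5 = {1, 2, 10}  B6 = {2, 3, 10}  B7 = {3, 7, 10}  B8 = {7, 8, 10}
Tree: B1–B2, B2–B3, B3–B4, B4–B5, B5–B6, B6–B7, B7–B8

Each bag holds 3 vertices, so the decomposition has width 2, which upper-bounds the treewidth. For the lower bound, G contains the cycle 10–9–5–6–4–1–2–3–7–8–10, so G is not a forest; only forests have treewidth ≤ 1, hence tw(G) ≥ 2. Hence tw(G) = 2 exactly.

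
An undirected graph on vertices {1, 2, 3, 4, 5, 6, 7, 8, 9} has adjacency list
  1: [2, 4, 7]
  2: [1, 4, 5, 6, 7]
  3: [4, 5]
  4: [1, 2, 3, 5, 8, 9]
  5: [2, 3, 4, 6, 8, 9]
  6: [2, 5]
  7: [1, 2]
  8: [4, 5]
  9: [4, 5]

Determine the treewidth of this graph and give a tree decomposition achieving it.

Treewidth 2.
One optimal decomposition is:
Bags: B1 = {2, 5, 6}  B2 = {2, 4, 5}  B3 = {4, 5, 9}  B4 = {1, 2, 4}  B5 = {4, 5, 8}  B6 = {1, 2, 7}  B7 = {3, 4, 5}
Tree: B1–B2, B2–B3, B2–B4, B2–B5, B4–B6, B5–B7

The largest bag has 3 vertices, giving width 2; this decomposition certifies tw(G) ≤ 2. On the other hand G contains the 3-clique {1, 2, 4}. A clique must lie in a single bag of any decomposition, so no decomposition can have width below 2. Combining the bounds, tw(G) = 2.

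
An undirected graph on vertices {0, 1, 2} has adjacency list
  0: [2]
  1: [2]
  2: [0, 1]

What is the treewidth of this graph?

1

A width-1 tree decomposition is:
Bags: B1 = {1, 2}  B2 = {0, 2}
Tree: B1–B2
Every bag has size at most 2, so the width is 2 − 1 = 1 and tw(G) ≤ 1. Any graph with an edge has treewidth ≥ 1, and G has the edge 1–2. Hence tw(G) = 1 exactly.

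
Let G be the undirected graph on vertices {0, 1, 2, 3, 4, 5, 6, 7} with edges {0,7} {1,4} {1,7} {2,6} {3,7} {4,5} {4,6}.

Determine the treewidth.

1

A width-1 tree decomposition is:
Bags: B1 = {1, 7}  B2 = {1, 4}  B3 = {0, 7}  B4 = {4, 6}  B5 = {4, 5}  B6 = {2, 6}  B7 = {3, 7}
Tree: B1–B2, B1–B3, B2–B4, B4–B5, B4–B6, B3–B7
The largest bag has 2 vertices, giving width 1; this decomposition certifies tw(G) ≤ 1. G has an edge, so its treewidth is at least 1. Hence tw(G) = 1 exactly.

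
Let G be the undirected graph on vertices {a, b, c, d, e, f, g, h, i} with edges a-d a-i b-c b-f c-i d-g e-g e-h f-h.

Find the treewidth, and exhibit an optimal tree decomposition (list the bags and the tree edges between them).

The largest bag has 3 vertices, giving width 2; this decomposition certifies tw(G) ≤ 2. For the lower bound, G contains the cycle a–d–g–e–h–f–b–c–i–a, so G is not a forest; only forests have treewidth ≤ 1, hence tw(G) ≥ 2. Combining the bounds, tw(G) = 2.

Treewidth 2.
One such decomposition:
Bags: B1 = {a, d, g}  B2 = {a, e, g}  B3 = {a, e, h}  B4 = {a, f, h}  B5 = {a, b, f}  B6 = {a, b, c}  B7 = {a, c, i}
Tree: B1–B2, B2–B3, B3–B4, B4–B5, B5–B6, B6–B7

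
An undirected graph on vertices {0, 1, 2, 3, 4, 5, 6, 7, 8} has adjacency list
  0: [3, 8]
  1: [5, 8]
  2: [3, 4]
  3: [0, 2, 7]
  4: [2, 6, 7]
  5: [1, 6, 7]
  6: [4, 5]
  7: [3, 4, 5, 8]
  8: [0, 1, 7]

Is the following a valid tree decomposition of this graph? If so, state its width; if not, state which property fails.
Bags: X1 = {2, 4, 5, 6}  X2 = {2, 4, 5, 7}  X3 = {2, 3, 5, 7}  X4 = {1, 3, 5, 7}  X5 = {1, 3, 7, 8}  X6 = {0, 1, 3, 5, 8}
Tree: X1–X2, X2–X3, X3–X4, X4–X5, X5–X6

A tree decomposition must satisfy three properties: every vertex lies in some bag; for every edge, both endpoints lie together in some bag; and for every vertex, the bags containing it form a connected subtree. Here bags containing vertex 5 are not connected in the tree, so the decomposition is invalid.

No — bags containing vertex 5 are not connected in the tree.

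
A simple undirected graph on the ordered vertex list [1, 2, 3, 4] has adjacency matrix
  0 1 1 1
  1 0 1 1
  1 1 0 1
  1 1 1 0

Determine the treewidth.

3

A width-3 tree decomposition is:
Bags: B1 = {1, 2, 3, 4}
Tree: (single bag)
A single bag containing all 4 vertices is trivially a valid decomposition of width 3. For the lower bound, the 4 vertices {1, 2, 3, 4} are pairwise adjacent, and any tree decomposition puts a clique entirely inside one bag — forcing width ≥ 3. Hence tw(G) = 3 exactly.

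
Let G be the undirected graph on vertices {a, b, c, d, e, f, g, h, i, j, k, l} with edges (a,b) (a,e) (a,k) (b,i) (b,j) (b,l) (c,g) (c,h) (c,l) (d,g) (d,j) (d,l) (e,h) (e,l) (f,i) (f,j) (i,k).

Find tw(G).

A width-3 tree decomposition is:
Bags: B1 = {f, i, j, k}  B2 = {b, i, j, k}  B3 = {a, b, j, k}  B4 = {a, b, d, j}  B5 = {a, b, d, l}  B6 = {a, d, e, l}  B7 = {d, e, g, l}  B8 = {c, e, g, l}  B9 = {c, e, g, h}
Tree: B1–B2, B2–B3, B3–B4, B4–B5, B5–B6, B6–B7, B7–B8, B8–B9
Every bag has size at most 4, so the width is 4 − 1 = 3 and tw(G) ≤ 3. For the lower bound: the 4 vertex sets {f,i,k}, {j}, {b}, {a,d,e,l} are disjoint, each induces a connected subgraph, and every pair is joined by at least one edge of G. Contracting each set to a single vertex therefore yields K_{4} as a minor, and since treewidth is minor-monotone, tw(G) ≥ tw(K_{4}) = 3. Combining the bounds, tw(G) = 3.

3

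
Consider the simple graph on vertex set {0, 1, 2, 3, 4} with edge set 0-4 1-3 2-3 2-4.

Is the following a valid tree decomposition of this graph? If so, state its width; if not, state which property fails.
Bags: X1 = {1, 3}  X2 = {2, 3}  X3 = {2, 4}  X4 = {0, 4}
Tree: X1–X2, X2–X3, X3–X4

Yes; width 1.

Checking the three conditions: (i) the bags cover all of {0, 1, 2, 3, 4}; (ii) for each edge, some bag contains both endpoints; (iii) the bags containing any fixed vertex form a subtree. All hold, so the decomposition is valid with width 2 − 1 = 1.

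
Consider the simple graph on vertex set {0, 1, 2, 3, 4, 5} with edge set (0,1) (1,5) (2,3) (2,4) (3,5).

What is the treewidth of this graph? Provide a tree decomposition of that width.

Treewidth 1.
Bags: B1 = {2, 4}  B2 = {2, 3}  B3 = {3, 5}  B4 = {1, 5}  B5 = {0, 1}
Tree: B1–B2, B2–B3, B3–B4, B4–B5

The largest bag has 2 vertices, giving width 1; this decomposition certifies tw(G) ≤ 1. G has an edge, so its treewidth is at least 1. Combining the bounds, tw(G) = 1.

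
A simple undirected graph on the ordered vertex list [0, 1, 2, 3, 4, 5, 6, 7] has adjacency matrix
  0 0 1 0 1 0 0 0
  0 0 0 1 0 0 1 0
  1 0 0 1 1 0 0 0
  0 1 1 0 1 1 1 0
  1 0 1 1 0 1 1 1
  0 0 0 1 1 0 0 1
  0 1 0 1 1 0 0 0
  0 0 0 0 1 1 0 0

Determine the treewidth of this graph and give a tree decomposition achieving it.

Treewidth 2.
One optimal decomposition is:
Bags: B1 = {2, 3, 4}  B2 = {3, 4, 5}  B3 = {3, 4, 6}  B4 = {4, 5, 7}  B5 = {1, 3, 6}  B6 = {0, 2, 4}
Tree: B1–B2, B1–B3, B2–B4, B3–B5, B1–B6

Each bag holds 3 vertices, so the decomposition has width 2, which upper-bounds the treewidth. On the other hand G contains the 3-clique {1, 3, 6}. A clique must lie in a single bag of any decomposition, so no decomposition can have width below 2. Therefore the treewidth is 2.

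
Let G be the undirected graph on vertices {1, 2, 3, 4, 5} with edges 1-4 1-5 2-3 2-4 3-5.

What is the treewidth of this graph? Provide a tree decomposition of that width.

Treewidth 2.
Bags: B1 = {1, 3, 5}  B2 = {1, 3, 4}  B3 = {2, 3, 4}
Tree: B1–B2, B2–B3

Every bag has size at most 3, so the width is 3 − 1 = 2 and tw(G) ≤ 2. For the lower bound, G contains the cycle 3–5–1–4–2–3, so G is not a forest; only forests have treewidth ≤ 1, hence tw(G) ≥ 2. Therefore the treewidth is 2.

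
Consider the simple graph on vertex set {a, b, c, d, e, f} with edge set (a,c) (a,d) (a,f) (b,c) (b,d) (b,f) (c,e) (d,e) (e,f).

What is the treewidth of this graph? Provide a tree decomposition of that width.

Treewidth 3.
Bags: B1 = {a, b, c, e}  B2 = {a, b, d, e}  B3 = {a, b, e, f}
Tree: B1–B2, B2–B3

Every bag has size at most 4, so the width is 4 − 1 = 3 and tw(G) ≤ 3. For the lower bound: the 4 vertex sets {b,c}, {a,d}, {e}, {f} are disjoint, each induces a connected subgraph, and every pair is joined by at least one edge of G. Contracting each set to a single vertex therefore yields K_{4} as a minor, and since treewidth is minor-monotone, tw(G) ≥ tw(K_{4}) = 3. Combining the bounds, tw(G) = 3.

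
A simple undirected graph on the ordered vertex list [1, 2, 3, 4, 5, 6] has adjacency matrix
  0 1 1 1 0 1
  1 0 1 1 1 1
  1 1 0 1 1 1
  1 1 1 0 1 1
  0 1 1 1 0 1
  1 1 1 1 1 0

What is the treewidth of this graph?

4

A width-4 tree decomposition is:
Bags: B1 = {2, 3, 4, 5, 6}  B2 = {1, 2, 3, 4, 6}
Tree: B1–B2
Every bag has size at most 5, so the width is 5 − 1 = 4 and tw(G) ≤ 4. For the lower bound, the 5 vertices {1, 2, 3, 4, 6} are pairwise adjacent, and any tree decomposition puts a clique entirely inside one bag — forcing width ≥ 4. Combining the bounds, tw(G) = 4.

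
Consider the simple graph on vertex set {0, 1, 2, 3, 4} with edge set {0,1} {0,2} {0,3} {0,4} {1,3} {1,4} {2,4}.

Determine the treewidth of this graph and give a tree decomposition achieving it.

Every bag has size at most 3, so the width is 3 − 1 = 2 and tw(G) ≤ 2. Conversely, {0, 1, 3} is a clique of size 3, and the vertices of any clique must share a bag in every tree decomposition; so some bag has ≥ 3 vertices and tw(G) ≥ 2. The upper and lower bounds meet at 2, so that is the treewidth.

Treewidth 2.
Bags: B1 = {0, 1, 4}  B2 = {0, 2, 4}  B3 = {0, 1, 3}
Tree: B1–B2, B1–B3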